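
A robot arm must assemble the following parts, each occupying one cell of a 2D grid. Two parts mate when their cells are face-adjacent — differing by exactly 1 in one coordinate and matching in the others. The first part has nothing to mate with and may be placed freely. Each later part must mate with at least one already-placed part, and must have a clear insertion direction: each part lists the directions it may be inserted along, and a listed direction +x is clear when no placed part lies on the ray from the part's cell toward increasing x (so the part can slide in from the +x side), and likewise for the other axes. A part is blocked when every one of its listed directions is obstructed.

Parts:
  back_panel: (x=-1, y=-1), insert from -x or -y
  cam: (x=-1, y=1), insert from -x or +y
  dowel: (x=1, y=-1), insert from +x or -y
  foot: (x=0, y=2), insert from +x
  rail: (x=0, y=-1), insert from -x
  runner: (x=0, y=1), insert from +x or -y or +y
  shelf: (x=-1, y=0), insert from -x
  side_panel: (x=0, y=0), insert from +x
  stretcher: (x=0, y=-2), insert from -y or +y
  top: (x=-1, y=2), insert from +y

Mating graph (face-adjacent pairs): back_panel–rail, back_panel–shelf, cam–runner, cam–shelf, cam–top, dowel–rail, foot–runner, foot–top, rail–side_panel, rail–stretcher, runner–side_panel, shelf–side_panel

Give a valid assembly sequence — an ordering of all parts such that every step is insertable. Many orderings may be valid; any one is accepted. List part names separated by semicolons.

top; foot; cam; shelf; runner; side_panel; rail; back_panel; stretcher; dowel

1. top@(-1, 2) [+y clear] — {top}
2. foot@(0, 2) [+x clear] — {foot, top}
3. cam@(-1, 1) [-x clear] — {cam, foot, top}
4. shelf@(-1, 0) [-x clear] — {cam, foot, shelf, top}
5. runner@(0, 1) [+x clear] — {cam, foot, runner, shelf, top}
6. side_panel@(0, 0) [+x clear] — {cam, foot, runner, shelf, side_panel, top}
7. rail@(0, -1) [-x clear] — {cam, foot, rail, runner, shelf, side_panel, top}
8. back_panel@(-1, -1) [-x clear] — {back_panel, cam, foot, rail, runner, shelf, side_panel, top}
9. stretcher@(0, -2) [-y clear] — {back_panel, cam, foot, rail, runner, shelf, side_panel, stretcher, top}
10. dowel@(1, -1) [+x clear] — {back_panel, cam, dowel, foot, rail, runner, shelf, side_panel, stretcher, top}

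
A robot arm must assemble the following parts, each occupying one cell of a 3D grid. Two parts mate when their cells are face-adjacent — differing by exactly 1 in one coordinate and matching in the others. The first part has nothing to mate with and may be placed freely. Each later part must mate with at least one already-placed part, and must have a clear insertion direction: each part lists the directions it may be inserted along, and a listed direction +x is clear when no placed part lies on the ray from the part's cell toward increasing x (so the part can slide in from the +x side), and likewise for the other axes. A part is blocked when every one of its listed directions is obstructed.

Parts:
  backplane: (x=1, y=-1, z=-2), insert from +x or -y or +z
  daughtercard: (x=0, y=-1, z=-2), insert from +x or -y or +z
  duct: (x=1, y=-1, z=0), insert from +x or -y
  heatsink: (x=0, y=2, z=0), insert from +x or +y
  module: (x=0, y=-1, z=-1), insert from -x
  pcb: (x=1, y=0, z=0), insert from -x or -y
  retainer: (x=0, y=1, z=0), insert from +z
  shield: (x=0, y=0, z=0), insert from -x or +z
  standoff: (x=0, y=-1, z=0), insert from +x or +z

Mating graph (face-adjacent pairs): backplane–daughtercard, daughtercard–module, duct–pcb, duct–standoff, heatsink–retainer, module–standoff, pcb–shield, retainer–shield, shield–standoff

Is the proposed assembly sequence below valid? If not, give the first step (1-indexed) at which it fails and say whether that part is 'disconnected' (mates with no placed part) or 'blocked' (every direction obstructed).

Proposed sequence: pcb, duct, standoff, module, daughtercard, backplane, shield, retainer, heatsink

Valid

1. pcb@(1, 0, 0) [-x clear] — {pcb}
2. duct@(1, -1, 0) [+x clear] — {duct, pcb}
3. standoff@(0, -1, 0) [+z clear] — {duct, pcb, standoff}
4. module@(0, -1, -1) [-x clear] — {duct, module, pcb, standoff}
5. daughtercard@(0, -1, -2) [+x clear] — {daughtercard, duct, module, pcb, standoff}
6. backplane@(1, -1, -2) [+x clear] — {backplane, daughtercard, duct, module, pcb, standoff}
7. shield@(0, 0, 0) [-x clear] — {backplane, daughtercard, duct, module, pcb, shield, standoff}
8. retainer@(0, 1, 0) [+z clear] — {backplane, daughtercard, duct, module, pcb, retainer, shield, standoff}
9. heatsink@(0, 2, 0) [+x clear] — {backplane, daughtercard, duct, heatsink, module, pcb, retainer, shield, standoff}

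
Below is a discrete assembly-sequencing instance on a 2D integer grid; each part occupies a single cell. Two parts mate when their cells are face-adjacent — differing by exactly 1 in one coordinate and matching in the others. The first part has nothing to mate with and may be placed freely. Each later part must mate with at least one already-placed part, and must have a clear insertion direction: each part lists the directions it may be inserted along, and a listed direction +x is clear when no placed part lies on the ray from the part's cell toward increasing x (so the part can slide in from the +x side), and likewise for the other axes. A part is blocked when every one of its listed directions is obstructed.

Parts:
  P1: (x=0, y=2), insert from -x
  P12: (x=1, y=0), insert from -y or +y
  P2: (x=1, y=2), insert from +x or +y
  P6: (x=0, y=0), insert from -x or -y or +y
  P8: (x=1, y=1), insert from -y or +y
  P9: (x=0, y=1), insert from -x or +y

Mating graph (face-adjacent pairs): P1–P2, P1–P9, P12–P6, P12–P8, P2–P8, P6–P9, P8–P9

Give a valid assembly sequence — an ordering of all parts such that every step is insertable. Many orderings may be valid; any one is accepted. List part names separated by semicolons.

1. P9@(0, 1) [-x clear] — {P9}
2. P1@(0, 2) [-x clear] — {P1, P9}
3. P8@(1, 1) [-y clear] — {P1, P8, P9}
4. P12@(1, 0) [-y clear] — {P1, P12, P8, P9}
5. P2@(1, 2) [+x clear] — {P1, P12, P2, P8, P9}
6. P6@(0, 0) [-x clear] — {P1, P12, P2, P6, P8, P9}

P9; P1; P8; P12; P2; P6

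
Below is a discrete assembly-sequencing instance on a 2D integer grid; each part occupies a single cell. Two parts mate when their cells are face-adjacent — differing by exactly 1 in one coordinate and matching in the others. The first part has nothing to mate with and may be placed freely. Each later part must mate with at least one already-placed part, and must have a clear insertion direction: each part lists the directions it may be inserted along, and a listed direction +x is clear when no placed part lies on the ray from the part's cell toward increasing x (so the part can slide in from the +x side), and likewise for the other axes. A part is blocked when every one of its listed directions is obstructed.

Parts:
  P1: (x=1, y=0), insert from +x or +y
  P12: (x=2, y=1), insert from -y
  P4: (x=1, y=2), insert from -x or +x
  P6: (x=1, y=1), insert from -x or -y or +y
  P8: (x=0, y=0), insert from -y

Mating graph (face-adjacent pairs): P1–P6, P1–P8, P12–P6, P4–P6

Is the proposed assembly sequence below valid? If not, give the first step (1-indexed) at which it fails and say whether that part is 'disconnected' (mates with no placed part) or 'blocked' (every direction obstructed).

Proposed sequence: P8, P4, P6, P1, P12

1. P8@(0, 0) [-y clear] — {P8}
2. P4@(1, 2) — no placed neighbour ⇒ disconnected

Invalid at step 2 (disconnected)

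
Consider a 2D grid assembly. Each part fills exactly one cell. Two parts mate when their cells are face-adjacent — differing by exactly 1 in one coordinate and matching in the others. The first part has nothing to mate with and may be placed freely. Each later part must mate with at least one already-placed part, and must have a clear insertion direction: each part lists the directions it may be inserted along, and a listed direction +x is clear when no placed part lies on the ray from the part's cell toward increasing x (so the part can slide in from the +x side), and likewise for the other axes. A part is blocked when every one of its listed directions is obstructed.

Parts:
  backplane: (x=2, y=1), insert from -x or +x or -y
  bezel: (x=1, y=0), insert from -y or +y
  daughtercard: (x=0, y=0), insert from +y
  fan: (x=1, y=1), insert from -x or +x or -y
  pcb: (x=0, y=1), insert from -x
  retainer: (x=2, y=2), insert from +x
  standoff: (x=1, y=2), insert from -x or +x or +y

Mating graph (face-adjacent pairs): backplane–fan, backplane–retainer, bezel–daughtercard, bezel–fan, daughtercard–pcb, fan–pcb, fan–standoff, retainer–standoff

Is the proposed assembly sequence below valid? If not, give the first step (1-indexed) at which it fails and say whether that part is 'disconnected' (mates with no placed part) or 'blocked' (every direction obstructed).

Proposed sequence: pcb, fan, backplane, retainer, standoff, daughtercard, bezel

Invalid at step 6 (blocked)

1. pcb@(0, 1) [-x clear] — {pcb}
2. fan@(1, 1) [+x clear] — {fan, pcb}
3. backplane@(2, 1) [+x clear] — {backplane, fan, pcb}
4. retainer@(2, 2) [+x clear] — {backplane, fan, pcb, retainer}
5. standoff@(1, 2) [-x clear] — {backplane, fan, pcb, retainer, standoff}
6. daughtercard@(0, 0) — +y all obstructed ⇒ blocked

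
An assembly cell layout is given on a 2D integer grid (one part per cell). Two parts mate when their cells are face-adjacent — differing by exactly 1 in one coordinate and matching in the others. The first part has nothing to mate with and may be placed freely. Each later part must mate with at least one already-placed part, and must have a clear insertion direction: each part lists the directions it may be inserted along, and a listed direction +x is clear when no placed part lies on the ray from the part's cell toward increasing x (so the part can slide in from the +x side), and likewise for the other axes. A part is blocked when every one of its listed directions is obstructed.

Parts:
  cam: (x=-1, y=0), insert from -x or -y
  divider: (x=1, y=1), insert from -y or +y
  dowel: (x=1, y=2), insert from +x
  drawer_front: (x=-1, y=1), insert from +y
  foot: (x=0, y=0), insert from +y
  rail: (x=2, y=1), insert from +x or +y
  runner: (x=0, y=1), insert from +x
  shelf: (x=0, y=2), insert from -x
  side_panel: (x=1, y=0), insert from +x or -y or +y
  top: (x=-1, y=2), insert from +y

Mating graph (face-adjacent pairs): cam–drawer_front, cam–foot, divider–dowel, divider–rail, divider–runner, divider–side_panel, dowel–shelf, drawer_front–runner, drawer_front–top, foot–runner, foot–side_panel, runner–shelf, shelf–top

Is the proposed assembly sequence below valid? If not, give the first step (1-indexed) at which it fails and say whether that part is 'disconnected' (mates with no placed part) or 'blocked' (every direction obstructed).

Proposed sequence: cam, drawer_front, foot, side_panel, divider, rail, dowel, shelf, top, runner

1. cam@(-1, 0) [-x clear] — {cam}
2. drawer_front@(-1, 1) [+y clear] — {cam, drawer_front}
3. foot@(0, 0) [+y clear] — {cam, drawer_front, foot}
4. side_panel@(1, 0) [+x clear] — {cam, drawer_front, foot, side_panel}
5. divider@(1, 1) [+y clear] — {cam, divider, drawer_front, foot, side_panel}
6. rail@(2, 1) [+x clear] — {cam, divider, drawer_front, foot, rail, side_panel}
7. dowel@(1, 2) [+x clear] — {cam, divider, dowel, drawer_front, foot, rail, side_panel}
8. shelf@(0, 2) [-x clear] — {cam, divider, dowel, drawer_front, foot, rail, shelf, side_panel}
9. top@(-1, 2) [+y clear] — {cam, divider, dowel, drawer_front, foot, rail, shelf, side_panel, top}
10. runner@(0, 1) — +x all obstructed ⇒ blocked

Invalid at step 10 (blocked)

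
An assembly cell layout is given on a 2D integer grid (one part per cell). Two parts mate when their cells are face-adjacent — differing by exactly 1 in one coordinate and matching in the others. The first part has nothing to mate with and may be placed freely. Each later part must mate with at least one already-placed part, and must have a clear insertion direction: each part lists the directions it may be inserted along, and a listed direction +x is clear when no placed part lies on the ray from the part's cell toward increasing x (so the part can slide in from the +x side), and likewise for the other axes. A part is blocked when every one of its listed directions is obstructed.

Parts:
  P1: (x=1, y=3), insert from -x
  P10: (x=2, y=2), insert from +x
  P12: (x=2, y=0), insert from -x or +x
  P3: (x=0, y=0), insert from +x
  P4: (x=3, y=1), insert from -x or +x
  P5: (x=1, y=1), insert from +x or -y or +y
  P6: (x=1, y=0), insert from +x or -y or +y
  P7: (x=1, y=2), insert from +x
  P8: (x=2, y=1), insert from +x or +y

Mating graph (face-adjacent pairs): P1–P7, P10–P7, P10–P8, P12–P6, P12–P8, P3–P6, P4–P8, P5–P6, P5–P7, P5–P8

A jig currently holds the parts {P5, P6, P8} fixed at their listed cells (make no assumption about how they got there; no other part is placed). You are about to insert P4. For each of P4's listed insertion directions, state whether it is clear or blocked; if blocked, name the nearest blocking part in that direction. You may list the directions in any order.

+x: clear; -x: blocked by P8

-x: nearest on ray is P8@(2, 1) ⇒ blocked
+x: ray from P4(3, 1) has no placed part ⇒ clear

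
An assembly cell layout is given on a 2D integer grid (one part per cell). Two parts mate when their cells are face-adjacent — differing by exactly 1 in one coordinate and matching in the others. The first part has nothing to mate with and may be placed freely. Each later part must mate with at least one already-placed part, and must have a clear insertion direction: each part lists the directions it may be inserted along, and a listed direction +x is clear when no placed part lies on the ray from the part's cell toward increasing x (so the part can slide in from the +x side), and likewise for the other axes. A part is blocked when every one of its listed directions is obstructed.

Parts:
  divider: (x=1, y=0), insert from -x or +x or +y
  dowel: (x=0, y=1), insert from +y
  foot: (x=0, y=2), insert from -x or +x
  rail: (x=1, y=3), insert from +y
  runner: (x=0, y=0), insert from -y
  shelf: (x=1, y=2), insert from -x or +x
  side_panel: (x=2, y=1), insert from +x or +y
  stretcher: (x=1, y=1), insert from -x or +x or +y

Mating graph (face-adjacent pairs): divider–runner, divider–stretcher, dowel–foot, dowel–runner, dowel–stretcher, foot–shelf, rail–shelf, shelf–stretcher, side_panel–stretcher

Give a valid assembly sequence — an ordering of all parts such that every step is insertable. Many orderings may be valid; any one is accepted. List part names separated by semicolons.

runner; dowel; stretcher; shelf; side_panel; rail; divider; foot

1. runner@(0, 0) [-y clear] — {runner}
2. dowel@(0, 1) [+y clear] — {dowel, runner}
3. stretcher@(1, 1) [+x clear] — {dowel, runner, stretcher}
4. shelf@(1, 2) [-x clear] — {dowel, runner, shelf, stretcher}
5. side_panel@(2, 1) [+x clear] — {dowel, runner, shelf, side_panel, stretcher}
6. rail@(1, 3) [+y clear] — {dowel, rail, runner, shelf, side_panel, stretcher}
7. divider@(1, 0) [+x clear] — {divider, dowel, rail, runner, shelf, side_panel, stretcher}
8. foot@(0, 2) [-x clear] — {divider, dowel, foot, rail, runner, shelf, side_panel, stretcher}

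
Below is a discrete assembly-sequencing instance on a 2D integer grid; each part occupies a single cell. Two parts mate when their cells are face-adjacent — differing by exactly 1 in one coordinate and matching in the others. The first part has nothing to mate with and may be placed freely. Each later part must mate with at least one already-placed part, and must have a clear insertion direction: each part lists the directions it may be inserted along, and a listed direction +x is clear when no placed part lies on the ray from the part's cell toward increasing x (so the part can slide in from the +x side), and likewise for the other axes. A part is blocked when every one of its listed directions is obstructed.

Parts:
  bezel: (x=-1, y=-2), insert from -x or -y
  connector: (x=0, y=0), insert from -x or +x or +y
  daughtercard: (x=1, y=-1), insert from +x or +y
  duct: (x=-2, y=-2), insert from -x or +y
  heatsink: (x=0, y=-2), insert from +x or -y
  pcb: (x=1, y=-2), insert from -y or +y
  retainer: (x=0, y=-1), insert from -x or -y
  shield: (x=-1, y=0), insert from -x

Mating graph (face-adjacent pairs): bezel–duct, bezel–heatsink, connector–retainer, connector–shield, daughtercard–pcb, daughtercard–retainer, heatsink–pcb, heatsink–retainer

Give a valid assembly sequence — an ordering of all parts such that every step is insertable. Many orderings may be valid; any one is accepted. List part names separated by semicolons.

1. retainer@(0, -1) [-x clear] — {retainer}
2. connector@(0, 0) [-x clear] — {connector, retainer}
3. shield@(-1, 0) [-x clear] — {connector, retainer, shield}
4. heatsink@(0, -2) [+x clear] — {connector, heatsink, retainer, shield}
5. pcb@(1, -2) [-y clear] — {connector, heatsink, pcb, retainer, shield}
6. daughtercard@(1, -1) [+x clear] — {connector, daughtercard, heatsink, pcb, retainer, shield}
7. bezel@(-1, -2) [-x clear] — {bezel, connector, daughtercard, heatsink, pcb, retainer, shield}
8. duct@(-2, -2) [-x clear] — {bezel, connector, daughtercard, duct, heatsink, pcb, retainer, shield}

retainer; connector; shield; heatsink; pcb; daughtercard; bezel; duct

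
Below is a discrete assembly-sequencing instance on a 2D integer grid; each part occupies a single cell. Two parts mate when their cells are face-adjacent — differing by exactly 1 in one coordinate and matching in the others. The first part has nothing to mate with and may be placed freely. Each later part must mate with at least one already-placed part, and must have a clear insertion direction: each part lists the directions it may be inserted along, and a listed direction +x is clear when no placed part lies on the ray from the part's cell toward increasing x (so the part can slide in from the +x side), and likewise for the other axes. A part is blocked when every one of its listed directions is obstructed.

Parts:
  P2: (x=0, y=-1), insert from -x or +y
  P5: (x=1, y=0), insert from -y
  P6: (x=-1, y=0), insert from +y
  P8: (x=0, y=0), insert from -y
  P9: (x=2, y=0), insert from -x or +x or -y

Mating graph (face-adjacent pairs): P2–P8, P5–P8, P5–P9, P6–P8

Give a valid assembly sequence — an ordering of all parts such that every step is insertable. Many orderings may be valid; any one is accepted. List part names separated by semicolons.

P9; P5; P8; P6; P2

1. P9@(2, 0) [-x clear] — {P9}
2. P5@(1, 0) [-y clear] — {P5, P9}
3. P8@(0, 0) [-y clear] — {P5, P8, P9}
4. P6@(-1, 0) [+y clear] — {P5, P6, P8, P9}
5. P2@(0, -1) [-x clear] — {P2, P5, P6, P8, P9}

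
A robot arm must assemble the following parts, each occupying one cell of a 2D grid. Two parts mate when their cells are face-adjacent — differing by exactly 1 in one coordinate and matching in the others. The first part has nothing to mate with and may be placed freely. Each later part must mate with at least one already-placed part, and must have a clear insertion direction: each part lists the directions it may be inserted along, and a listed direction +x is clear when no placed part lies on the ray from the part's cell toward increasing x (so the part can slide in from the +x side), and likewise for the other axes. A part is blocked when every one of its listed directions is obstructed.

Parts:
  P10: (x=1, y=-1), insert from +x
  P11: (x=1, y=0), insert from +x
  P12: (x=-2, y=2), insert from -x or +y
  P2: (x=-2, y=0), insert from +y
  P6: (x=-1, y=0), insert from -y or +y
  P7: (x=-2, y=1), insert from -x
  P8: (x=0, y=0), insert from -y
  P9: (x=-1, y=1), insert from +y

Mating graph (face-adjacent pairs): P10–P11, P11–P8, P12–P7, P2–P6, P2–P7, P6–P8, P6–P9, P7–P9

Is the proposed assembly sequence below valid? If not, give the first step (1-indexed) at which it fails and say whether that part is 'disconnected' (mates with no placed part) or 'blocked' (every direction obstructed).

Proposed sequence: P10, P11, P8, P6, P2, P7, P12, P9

1. P10@(1, -1) [+x clear] — {P10}
2. P11@(1, 0) [+x clear] — {P10, P11}
3. P8@(0, 0) [-y clear] — {P10, P11, P8}
4. P6@(-1, 0) [-y clear] — {P10, P11, P6, P8}
5. P2@(-2, 0) [+y clear] — {P10, P11, P2, P6, P8}
6. P7@(-2, 1) [-x clear] — {P10, P11, P2, P6, P7, P8}
7. P12@(-2, 2) [-x clear] — {P10, P11, P12, P2, P6, P7, P8}
8. P9@(-1, 1) [+y clear] — {P10, P11, P12, P2, P6, P7, P8, P9}

Valid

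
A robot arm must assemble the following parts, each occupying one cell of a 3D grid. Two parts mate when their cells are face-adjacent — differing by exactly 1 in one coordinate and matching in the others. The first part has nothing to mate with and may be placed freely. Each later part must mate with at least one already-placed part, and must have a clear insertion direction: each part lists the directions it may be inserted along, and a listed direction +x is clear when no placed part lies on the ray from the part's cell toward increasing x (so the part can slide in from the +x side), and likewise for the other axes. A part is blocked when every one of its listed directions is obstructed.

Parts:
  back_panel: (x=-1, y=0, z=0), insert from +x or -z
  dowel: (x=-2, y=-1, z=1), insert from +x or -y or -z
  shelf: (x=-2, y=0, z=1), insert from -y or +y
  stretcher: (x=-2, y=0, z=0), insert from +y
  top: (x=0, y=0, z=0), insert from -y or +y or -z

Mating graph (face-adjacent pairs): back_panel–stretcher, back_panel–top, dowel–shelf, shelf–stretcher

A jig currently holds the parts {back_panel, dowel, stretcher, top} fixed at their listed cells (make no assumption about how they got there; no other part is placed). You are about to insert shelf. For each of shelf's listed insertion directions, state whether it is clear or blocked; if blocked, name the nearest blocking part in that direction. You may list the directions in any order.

-y: nearest on ray is dowel@(-2, -1, 1) ⇒ blocked
+y: ray from shelf(-2, 0, 1) has no placed part ⇒ clear

+y: clear; -y: blocked by dowel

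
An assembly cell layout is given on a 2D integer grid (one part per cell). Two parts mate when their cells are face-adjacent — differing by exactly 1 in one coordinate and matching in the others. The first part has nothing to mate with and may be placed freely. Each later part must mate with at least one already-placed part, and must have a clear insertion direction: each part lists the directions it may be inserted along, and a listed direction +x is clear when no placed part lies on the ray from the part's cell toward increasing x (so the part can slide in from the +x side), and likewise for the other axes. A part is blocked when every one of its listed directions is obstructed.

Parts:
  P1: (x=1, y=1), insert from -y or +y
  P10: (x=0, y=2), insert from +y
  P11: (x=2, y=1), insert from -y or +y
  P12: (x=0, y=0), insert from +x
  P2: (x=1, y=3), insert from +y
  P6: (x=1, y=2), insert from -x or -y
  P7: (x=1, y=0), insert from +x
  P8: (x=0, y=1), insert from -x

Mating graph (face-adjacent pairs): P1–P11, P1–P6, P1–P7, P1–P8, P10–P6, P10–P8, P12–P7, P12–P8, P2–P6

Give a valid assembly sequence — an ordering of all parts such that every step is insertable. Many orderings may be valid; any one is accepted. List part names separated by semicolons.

1. P1@(1, 1) [-y clear] — {P1}
2. P6@(1, 2) [-x clear] — {P1, P6}
3. P8@(0, 1) [-x clear] — {P1, P6, P8}
4. P12@(0, 0) [+x clear] — {P1, P12, P6, P8}
5. P7@(1, 0) [+x clear] — {P1, P12, P6, P7, P8}
6. P10@(0, 2) [+y clear] — {P1, P10, P12, P6, P7, P8}
7. P11@(2, 1) [-y clear] — {P1, P10, P11, P12, P6, P7, P8}
8. P2@(1, 3) [+y clear] — {P1, P10, P11, P12, P2, P6, P7, P8}

P1; P6; P8; P12; P7; P10; P11; P2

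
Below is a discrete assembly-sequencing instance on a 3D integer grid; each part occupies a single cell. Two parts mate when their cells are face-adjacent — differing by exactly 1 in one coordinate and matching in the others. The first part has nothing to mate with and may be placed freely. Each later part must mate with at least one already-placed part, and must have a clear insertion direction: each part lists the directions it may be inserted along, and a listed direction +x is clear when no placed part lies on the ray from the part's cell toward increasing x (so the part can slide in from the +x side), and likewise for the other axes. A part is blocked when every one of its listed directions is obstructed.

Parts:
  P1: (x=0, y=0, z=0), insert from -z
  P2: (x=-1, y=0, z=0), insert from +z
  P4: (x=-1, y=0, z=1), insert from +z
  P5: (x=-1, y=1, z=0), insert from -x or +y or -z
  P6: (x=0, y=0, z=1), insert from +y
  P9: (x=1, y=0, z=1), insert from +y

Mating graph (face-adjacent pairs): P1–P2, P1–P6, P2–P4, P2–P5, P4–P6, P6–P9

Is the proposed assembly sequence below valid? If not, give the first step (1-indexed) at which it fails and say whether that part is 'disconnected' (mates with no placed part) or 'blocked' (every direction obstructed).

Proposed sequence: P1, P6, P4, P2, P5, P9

1. P1@(0, 0, 0) [-z clear] — {P1}
2. P6@(0, 0, 1) [+y clear] — {P1, P6}
3. P4@(-1, 0, 1) [+z clear] — {P1, P4, P6}
4. P2@(-1, 0, 0) — +z all obstructed ⇒ blocked

Invalid at step 4 (blocked)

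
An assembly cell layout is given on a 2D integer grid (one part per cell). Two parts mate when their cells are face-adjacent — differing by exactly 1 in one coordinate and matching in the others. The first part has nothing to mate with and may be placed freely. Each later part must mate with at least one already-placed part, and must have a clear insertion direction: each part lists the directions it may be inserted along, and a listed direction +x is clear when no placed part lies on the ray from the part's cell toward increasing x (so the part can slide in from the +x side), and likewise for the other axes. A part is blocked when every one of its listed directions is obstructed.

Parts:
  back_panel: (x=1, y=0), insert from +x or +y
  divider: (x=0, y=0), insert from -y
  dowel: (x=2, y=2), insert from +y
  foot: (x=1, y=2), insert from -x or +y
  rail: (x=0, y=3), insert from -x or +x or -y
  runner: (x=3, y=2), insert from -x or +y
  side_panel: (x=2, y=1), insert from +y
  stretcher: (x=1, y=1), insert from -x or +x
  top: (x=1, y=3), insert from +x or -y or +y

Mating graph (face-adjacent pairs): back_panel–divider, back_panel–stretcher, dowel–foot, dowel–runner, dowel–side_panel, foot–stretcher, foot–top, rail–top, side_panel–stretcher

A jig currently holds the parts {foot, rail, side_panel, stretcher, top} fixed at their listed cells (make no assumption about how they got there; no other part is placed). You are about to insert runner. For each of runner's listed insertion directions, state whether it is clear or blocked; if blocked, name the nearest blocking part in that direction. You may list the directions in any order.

-x: nearest on ray is foot@(1, 2) ⇒ blocked
+y: ray from runner(3, 2) has no placed part ⇒ clear

+y: clear; -x: blocked by foot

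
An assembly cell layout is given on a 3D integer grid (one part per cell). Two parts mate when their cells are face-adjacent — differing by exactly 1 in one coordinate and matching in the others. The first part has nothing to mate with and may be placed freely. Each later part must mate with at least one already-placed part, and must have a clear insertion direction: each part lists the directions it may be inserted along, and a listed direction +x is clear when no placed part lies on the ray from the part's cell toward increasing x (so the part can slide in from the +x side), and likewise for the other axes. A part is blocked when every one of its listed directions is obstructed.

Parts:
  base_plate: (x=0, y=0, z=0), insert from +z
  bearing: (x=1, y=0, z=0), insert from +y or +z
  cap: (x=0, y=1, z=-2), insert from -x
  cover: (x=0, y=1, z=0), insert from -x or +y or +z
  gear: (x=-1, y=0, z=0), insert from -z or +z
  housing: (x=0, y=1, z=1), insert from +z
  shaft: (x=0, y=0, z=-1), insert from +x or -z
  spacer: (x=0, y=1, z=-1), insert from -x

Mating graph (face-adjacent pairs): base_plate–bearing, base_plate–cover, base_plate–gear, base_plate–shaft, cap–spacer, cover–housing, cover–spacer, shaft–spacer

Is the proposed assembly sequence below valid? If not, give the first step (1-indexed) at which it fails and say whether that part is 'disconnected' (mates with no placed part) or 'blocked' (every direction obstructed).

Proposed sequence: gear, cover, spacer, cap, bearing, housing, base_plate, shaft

1. gear@(-1, 0, 0) [-z clear] — {gear}
2. cover@(0, 1, 0) — no placed neighbour ⇒ disconnected

Invalid at step 2 (disconnected)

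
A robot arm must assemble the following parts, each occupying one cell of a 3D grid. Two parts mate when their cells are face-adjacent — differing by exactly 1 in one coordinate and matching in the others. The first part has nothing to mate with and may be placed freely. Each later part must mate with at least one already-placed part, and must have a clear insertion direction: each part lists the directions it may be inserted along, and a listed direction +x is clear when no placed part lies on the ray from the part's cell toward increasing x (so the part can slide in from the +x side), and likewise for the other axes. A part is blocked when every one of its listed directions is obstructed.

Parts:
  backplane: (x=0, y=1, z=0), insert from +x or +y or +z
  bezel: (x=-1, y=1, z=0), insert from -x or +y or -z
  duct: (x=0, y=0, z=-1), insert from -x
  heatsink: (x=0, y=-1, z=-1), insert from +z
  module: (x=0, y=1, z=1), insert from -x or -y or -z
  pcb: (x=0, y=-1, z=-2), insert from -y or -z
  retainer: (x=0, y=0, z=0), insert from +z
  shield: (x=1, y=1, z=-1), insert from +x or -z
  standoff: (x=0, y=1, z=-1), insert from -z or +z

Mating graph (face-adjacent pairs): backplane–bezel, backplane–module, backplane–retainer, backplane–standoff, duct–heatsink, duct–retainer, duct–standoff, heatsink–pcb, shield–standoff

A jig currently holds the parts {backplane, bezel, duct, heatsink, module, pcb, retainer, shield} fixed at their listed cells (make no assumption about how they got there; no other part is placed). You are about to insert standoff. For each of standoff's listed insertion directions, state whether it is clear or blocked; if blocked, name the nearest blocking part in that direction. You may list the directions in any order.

-z: ray from standoff(0, 1, -1) has no placed part ⇒ clear
+z: nearest on ray is backplane@(0, 1, 0) ⇒ blocked

+z: blocked by backplane; -z: clear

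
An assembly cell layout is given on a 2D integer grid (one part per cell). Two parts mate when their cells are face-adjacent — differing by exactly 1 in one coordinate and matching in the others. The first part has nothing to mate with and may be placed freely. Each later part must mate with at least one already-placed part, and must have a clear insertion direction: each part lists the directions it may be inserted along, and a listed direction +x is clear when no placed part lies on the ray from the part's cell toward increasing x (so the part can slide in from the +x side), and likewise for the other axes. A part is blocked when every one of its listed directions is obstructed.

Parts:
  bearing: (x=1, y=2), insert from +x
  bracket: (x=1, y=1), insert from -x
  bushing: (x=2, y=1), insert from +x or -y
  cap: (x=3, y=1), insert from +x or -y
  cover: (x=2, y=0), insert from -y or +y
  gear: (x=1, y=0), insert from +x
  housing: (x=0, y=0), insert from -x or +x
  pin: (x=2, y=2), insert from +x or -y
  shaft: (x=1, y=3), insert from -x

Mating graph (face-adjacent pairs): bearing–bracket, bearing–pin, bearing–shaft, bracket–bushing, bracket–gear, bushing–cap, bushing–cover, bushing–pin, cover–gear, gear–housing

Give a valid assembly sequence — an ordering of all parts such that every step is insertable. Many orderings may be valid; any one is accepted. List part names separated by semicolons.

1. shaft@(1, 3) [-x clear] — {shaft}
2. bearing@(1, 2) [+x clear] — {bearing, shaft}
3. bracket@(1, 1) [-x clear] — {bearing, bracket, shaft}
4. bushing@(2, 1) [+x clear] — {bearing, bracket, bushing, shaft}
5. cap@(3, 1) [+x clear] — {bearing, bracket, bushing, cap, shaft}
6. pin@(2, 2) [+x clear] — {bearing, bracket, bushing, cap, pin, shaft}
7. gear@(1, 0) [+x clear] — {bearing, bracket, bushing, cap, gear, pin, shaft}
8. cover@(2, 0) [-y clear] — {bearing, bracket, bushing, cap, cover, gear, pin, shaft}
9. housing@(0, 0) [-x clear] — {bearing, bracket, bushing, cap, cover, gear, housing, pin, shaft}

shaft; bearing; bracket; bushing; cap; pin; gear; cover; housing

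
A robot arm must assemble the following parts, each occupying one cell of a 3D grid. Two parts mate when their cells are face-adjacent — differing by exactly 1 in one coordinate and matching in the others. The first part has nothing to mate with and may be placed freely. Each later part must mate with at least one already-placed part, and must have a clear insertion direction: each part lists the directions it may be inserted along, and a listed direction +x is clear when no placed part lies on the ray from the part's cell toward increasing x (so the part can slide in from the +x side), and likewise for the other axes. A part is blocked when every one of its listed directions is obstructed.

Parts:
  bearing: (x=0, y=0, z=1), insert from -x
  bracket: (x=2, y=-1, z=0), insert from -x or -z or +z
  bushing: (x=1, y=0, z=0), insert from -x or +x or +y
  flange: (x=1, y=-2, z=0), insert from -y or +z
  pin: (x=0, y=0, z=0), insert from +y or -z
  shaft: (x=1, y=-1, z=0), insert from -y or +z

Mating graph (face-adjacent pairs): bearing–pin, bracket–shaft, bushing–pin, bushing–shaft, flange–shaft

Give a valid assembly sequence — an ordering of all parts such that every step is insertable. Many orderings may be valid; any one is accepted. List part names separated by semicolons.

bushing; pin; bearing; shaft; flange; bracket

1. bushing@(1, 0, 0) [-x clear] — {bushing}
2. pin@(0, 0, 0) [+y clear] — {bushing, pin}
3. bearing@(0, 0, 1) [-x clear] — {bearing, bushing, pin}
4. shaft@(1, -1, 0) [-y clear] — {bearing, bushing, pin, shaft}
5. flange@(1, -2, 0) [-y clear] — {bearing, bushing, flange, pin, shaft}
6. bracket@(2, -1, 0) [-z clear] — {bearing, bracket, bushing, flange, pin, shaft}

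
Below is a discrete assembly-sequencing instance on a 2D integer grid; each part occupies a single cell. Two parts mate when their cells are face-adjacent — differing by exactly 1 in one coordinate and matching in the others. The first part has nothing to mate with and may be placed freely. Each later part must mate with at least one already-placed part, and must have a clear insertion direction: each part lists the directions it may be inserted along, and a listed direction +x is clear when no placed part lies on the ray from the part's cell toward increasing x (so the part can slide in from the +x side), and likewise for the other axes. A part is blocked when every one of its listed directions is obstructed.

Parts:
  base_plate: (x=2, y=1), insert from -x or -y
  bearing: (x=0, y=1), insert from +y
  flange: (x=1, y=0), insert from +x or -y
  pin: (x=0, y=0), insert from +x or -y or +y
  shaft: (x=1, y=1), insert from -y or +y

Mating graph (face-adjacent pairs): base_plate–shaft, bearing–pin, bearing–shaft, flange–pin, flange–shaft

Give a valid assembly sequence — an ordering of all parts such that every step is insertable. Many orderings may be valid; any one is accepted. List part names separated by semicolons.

pin; bearing; shaft; base_plate; flange

1. pin@(0, 0) [+x clear] — {pin}
2. bearing@(0, 1) [+y clear] — {bearing, pin}
3. shaft@(1, 1) [-y clear] — {bearing, pin, shaft}
4. base_plate@(2, 1) [-y clear] — {base_plate, bearing, pin, shaft}
5. flange@(1, 0) [+x clear] — {base_plate, bearing, flange, pin, shaft}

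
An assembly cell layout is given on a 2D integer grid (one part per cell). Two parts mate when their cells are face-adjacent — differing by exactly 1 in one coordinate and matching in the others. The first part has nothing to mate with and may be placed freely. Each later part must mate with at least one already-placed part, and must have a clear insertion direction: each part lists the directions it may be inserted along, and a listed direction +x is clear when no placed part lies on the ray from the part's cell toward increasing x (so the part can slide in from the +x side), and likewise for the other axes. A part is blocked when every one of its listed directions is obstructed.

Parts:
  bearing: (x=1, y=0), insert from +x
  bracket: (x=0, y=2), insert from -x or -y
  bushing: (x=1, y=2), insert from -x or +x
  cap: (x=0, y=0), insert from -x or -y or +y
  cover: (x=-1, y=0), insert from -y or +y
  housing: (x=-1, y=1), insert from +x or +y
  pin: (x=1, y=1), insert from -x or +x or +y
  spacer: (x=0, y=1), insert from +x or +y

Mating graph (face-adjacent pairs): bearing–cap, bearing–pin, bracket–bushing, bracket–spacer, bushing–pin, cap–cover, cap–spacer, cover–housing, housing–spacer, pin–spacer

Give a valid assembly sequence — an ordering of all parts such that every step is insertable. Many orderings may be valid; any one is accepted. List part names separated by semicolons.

pin; bushing; spacer; cap; bracket; cover; housing; bearing

1. pin@(1, 1) [-x clear] — {pin}
2. bushing@(1, 2) [-x clear] — {bushing, pin}
3. spacer@(0, 1) [+y clear] — {bushing, pin, spacer}
4. cap@(0, 0) [-x clear] — {bushing, cap, pin, spacer}
5. bracket@(0, 2) [-x clear] — {bracket, bushing, cap, pin, spacer}
6. cover@(-1, 0) [-y clear] — {bracket, bushing, cap, cover, pin, spacer}
7. housing@(-1, 1) [+y clear] — {bracket, bushing, cap, cover, housing, pin, spacer}
8. bearing@(1, 0) [+x clear] — {bearing, bracket, bushing, cap, cover, housing, pin, spacer}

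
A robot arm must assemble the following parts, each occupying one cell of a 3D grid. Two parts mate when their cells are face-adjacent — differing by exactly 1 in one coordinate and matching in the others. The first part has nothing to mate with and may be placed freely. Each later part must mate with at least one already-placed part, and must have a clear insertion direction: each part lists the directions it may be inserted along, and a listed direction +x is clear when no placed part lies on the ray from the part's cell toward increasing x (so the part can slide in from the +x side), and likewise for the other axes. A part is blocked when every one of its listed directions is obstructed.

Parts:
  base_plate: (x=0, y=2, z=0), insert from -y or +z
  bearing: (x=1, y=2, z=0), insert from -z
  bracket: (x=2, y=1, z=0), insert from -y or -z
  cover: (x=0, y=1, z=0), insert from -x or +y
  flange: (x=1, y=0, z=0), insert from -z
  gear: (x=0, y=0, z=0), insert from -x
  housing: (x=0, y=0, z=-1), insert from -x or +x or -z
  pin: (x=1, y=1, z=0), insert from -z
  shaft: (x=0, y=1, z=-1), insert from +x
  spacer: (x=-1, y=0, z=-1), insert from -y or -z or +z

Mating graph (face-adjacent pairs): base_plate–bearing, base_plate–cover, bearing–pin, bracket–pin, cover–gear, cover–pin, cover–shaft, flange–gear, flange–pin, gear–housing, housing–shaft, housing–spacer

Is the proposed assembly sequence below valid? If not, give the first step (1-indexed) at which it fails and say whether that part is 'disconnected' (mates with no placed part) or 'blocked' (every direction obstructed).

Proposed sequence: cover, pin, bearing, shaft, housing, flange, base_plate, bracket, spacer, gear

Valid

1. cover@(0, 1, 0) [-x clear] — {cover}
2. pin@(1, 1, 0) [-z clear] — {cover, pin}
3. bearing@(1, 2, 0) [-z clear] — {bearing, cover, pin}
4. shaft@(0, 1, -1) [+x clear] — {bearing, cover, pin, shaft}
5. housing@(0, 0, -1) [-x clear] — {bearing, cover, housing, pin, shaft}
6. flange@(1, 0, 0) [-z clear] — {bearing, cover, flange, housing, pin, shaft}
7. base_plate@(0, 2, 0) [+z clear] — {base_plate, bearing, cover, flange, housing, pin, shaft}
8. bracket@(2, 1, 0) [-y clear] — {base_plate, bearing, bracket, cover, flange, housing, pin, shaft}
9. spacer@(-1, 0, -1) [-y clear] — {base_plate, bearing, bracket, cover, flange, housing, pin, shaft, spacer}
10. gear@(0, 0, 0) [-x clear] — {base_plate, bearing, bracket, cover, flange, gear, housing, pin, shaft, spacer}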